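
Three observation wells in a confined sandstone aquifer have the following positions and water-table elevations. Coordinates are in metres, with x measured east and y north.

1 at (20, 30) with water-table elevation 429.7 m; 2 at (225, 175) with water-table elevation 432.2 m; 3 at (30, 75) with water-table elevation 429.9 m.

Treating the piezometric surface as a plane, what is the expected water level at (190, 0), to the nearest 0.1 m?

With h = a·x + b·y + c and 1 as origin, the differences give:
  205·a + 145·b = +2.5
  10·a + 45·b = +0.2
Eliminate b (×45 and ×145, subtract): 7775·a = 83.50 → a = ∂h/∂x = +0.01074
Back-substitute: b = ∂h/∂y = +0.002058.
h(190, 0) = 429.7 + (+0.01074)·(170) + (+0.002058)·(-30) = 429.7 +1.826 -0.062 = 431.464 m.

431.5 m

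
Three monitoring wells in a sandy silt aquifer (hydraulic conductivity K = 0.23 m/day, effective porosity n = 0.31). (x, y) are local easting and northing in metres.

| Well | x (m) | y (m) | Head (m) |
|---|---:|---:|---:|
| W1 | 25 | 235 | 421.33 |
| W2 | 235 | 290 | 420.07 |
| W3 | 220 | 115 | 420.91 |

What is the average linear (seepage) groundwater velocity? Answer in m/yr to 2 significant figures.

Differences from W1: to W2 (Δx, Δy, Δh) = (210, 55, -1.26); to W3 = (195, -120, -0.42).
Determinant of the coordinate differences = 210·(-120) − 195·55 = -35925.
∂h/∂x = [(-1.26)·(-120) − (-0.42)·55] / -35925 = -0.004852
∂h/∂y = [210·(-0.42) − 195·(-1.26)] / -35925 = -0.004384
|∇h| = √(-0.004852² + -0.004384²) = 0.006539
Seepage velocity v = K·i/n = 0.23 × 0.006539 / 0.31 = 0.004852 m/day = 1.772 m/yr.

1.8 m/yr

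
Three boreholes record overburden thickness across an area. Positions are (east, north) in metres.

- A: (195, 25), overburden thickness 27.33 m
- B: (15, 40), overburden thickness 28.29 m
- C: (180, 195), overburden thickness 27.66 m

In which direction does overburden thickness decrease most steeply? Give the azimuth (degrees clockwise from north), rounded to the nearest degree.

Three-point gradient (reference A): Δ to B = (-180, 15, +0.96), Δ to C = (-15, 170, +0.33).
∂d/∂x = -0.005210, ∂d/∂y = +0.001481 (det = -30375).
Steepest decrease is along −∇f: components (+0.005210 E, -0.001481 N).
Azimuth = atan2(+0.005210, -0.001481) = 105.9° ≈ 106°.

106°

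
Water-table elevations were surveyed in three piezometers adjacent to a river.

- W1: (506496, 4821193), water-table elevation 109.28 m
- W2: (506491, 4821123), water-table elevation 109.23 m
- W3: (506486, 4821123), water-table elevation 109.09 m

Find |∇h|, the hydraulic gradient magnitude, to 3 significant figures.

Taking W1 as reference: W2−W1 = (-5, -70, -0.05); W3−W1 = (-10, -70, -0.19).
Solve a·Δx + b·Δy = Δh: det = (-5)·(-70) − (-10)·(-70) = -350.
∂h/∂x = [(-0.05)·(-70) − (-0.19)·(-70)] / -350 = +0.02800
∂h/∂y = [(-5)·(-0.19) − (-10)·(-0.05)] / -350 = -0.001286
|∇h| = √(0.02800² + -0.001286²) = 0.02803

0.0280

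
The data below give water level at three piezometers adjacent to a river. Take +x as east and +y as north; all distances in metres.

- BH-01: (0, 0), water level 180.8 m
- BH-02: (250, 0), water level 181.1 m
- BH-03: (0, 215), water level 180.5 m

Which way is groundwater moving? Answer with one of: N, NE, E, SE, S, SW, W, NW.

∂h/∂x = (181.1 − 180.8) / (250 − 0) = +0.001200
∂h/∂y = (180.5 − 180.8) / (215 − 0) = -0.001395
Flow = −∇h = (-0.001200 east, +0.001395 north), which points northwest.

NW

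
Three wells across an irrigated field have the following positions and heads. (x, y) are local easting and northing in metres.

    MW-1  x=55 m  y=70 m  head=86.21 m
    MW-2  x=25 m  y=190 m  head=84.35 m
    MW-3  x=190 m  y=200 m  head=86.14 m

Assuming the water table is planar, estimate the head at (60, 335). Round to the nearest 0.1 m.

82.9 m

Differences from MW-1: to MW-2 (Δx, Δy, Δh) = (-30, 120, -1.86); to MW-3 = (135, 130, -0.07).
Determinant of the coordinate differences = (-30)·130 − 135·120 = -20100.
∂h/∂x = [(-1.86)·130 − (-0.07)·120] / -20100 = +0.01161
∂h/∂y = [(-30)·(-0.07) − 135·(-1.86)] / -20100 = -0.01260
h(60, 335) = 86.21 + (+0.01161)·(5) + (-0.01260)·(265) = 86.21 +0.058 -3.338 = 82.930 m.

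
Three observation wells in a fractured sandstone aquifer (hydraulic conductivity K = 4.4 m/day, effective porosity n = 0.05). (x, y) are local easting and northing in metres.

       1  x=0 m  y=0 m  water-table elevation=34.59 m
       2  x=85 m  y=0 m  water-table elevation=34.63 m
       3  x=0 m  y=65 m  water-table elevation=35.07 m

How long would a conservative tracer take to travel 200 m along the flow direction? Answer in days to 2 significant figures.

310 days

∂h/∂x = (34.63 − 34.59) / (85 − 0) = +0.0004706
∂h/∂y = (35.07 − 34.59) / (65 − 0) = +0.007385
|∇h| = √(0.0004706² + 0.007385²) = 0.0074
Seepage velocity v = K·i/n = 4.4 × 0.0074 / 0.05 = 0.6512 m/day.
t = 200 / 0.6512 = 307.1 days.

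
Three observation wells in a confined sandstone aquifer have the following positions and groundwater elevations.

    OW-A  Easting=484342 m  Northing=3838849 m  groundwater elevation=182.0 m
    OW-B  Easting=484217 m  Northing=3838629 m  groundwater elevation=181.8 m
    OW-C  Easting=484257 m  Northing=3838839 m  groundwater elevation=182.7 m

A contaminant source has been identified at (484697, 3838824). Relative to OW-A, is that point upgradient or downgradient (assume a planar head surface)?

Three-point gradient (reference OW-A): Δ to OW-B = (-125, -220, -0.2), Δ to OW-C = (-85, -10, +0.7).
∂h/∂x = -0.008940, ∂h/∂y = +0.005989 (det = -17450).
Head at (484697, 3838824) = 182.0 + (-0.008940)·(355) + (+0.005989)·(-25) = 178.68 m.
That is lower than the 182.0 m at OW-A, so the point is downgradient.

downgradient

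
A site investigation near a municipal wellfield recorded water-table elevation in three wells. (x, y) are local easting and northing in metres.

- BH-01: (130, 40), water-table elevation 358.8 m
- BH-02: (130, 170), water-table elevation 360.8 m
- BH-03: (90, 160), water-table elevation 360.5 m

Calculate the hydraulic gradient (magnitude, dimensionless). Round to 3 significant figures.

0.0158

With h = a·x + b·y + c and BH-01 as origin, the differences give:
  0·a + 130·b = +2.0
  (-40)·a + 120·b = +1.7
Eliminate b (×120 and ×130, subtract): 5200·a = 19.00 → a = ∂h/∂x = +0.003654
Back-substitute: b = ∂h/∂y = +0.01538.
|∇h| = √(0.003654² + 0.01538²) = 0.01581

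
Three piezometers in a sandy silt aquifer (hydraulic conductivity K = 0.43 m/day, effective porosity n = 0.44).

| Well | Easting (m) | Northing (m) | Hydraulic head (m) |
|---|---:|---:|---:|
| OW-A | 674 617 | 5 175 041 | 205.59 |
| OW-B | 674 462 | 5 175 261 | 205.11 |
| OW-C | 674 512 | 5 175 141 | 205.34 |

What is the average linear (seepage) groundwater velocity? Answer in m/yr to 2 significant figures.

Taking OW-A as reference: OW-B−OW-A = (-155, 220, -0.48); OW-C−OW-A = (-105, 100, -0.25).
Determinant of the coordinate differences = (-155)·100 − (-105)·220 = 7600.
∂h/∂x = [(-0.48)·100 − (-0.25)·220] / 7600 = +0.0009211
∂h/∂y = [(-155)·(-0.25) − (-105)·(-0.48)] / 7600 = -0.001533
|∇h| = √(0.0009211² + -0.001533²) = 0.001788
Seepage velocity v = K·i/n = 0.43 × 0.001788 / 0.44 = 0.001747 m/day = 0.6381 m/yr.

0.64 m/yr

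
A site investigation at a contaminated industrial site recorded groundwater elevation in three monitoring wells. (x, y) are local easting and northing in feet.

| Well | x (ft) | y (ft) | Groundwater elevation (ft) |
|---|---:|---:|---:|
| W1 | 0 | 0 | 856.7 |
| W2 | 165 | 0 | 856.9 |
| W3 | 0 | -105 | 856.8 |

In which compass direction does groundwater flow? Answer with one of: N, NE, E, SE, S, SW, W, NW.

NW

∂h/∂x = (856.9 − 856.7) / (165 − 0) = +0.001212
∂h/∂y = (856.8 − 856.7) / (-105 − 0) = -0.0009524
Flow = −∇h = (-0.001212 east, +0.0009524 north), which points northwest.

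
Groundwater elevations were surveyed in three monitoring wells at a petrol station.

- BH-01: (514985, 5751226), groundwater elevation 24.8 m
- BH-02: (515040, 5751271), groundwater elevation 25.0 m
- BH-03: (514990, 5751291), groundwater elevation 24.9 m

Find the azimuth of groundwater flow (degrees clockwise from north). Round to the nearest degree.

With h = a·x + b·y + c and BH-01 as origin, the differences give:
  55·a + 45·b = +0.2
  5·a + 65·b = +0.1
Eliminate b (×65 and ×45, subtract): 3350·a = 8.50 → a = ∂h/∂x = +0.002537
Back-substitute: b = ∂h/∂y = +0.001343.
Flow direction (−∇h) has components (-0.002537 E, -0.001343 N).
Azimuth = atan2(E, N) = atan2(-0.002537, -0.001343) = 242.1° ≈ 242°.

242°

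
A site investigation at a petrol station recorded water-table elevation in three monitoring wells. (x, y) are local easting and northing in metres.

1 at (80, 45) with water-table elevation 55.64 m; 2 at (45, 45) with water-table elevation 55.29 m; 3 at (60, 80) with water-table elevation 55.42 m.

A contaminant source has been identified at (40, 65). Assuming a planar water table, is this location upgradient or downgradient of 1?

With h = a·x + b·y + c and 1 as origin, the differences give:
  (-35)·a + 0·b = -0.35
  (-20)·a + 35·b = -0.22
Eliminate b (×35 and ×0, subtract): -1225·a = -12.250 → a = ∂h/∂x = +0.01000
Back-substitute: b = ∂h/∂y = -0.0005714.
Head at (40, 65) = 55.64 + (+0.01000)·(-40) + (-0.0005714)·(20) = 55.23 m.
That is lower than the 55.64 m at 1, so the point is downgradient.

downgradient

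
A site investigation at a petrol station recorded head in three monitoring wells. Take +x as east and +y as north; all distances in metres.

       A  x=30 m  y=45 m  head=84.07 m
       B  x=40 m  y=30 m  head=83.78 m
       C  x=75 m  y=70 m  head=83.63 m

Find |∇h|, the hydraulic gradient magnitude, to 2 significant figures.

With h = a·x + b·y + c and A as origin, the differences give:
  10·a + (-15)·b = -0.29
  45·a + 25·b = -0.44
Eliminate b (×25 and ×(-15), subtract): 925·a = -13.850 → a = ∂h/∂x = -0.01497
Back-substitute: b = ∂h/∂y = +0.009351.
|∇h| = √(-0.01497² + 0.009351²) = 0.01765

0.018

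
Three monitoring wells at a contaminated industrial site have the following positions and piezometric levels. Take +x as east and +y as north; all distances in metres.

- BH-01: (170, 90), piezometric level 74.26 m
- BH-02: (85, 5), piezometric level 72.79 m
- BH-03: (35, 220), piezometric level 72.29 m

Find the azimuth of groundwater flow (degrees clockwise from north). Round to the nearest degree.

Differences from BH-01: to BH-02 (Δx, Δy, Δh) = (-85, -85, -1.47); to BH-03 = (-135, 130, -1.97).
Solve a·Δx + b·Δy = Δh: det = (-85)·130 − (-135)·(-85) = -22525.
∂h/∂x = [(-1.47)·130 − (-1.97)·(-85)] / -22525 = +0.01592
∂h/∂y = [(-85)·(-1.97) − (-135)·(-1.47)] / -22525 = +0.001376
Flow direction (−∇h) has components (-0.01592 E, -0.001376 N).
Azimuth = atan2(E, N) = atan2(-0.01592, -0.001376) = 265.1° ≈ 265°.

265°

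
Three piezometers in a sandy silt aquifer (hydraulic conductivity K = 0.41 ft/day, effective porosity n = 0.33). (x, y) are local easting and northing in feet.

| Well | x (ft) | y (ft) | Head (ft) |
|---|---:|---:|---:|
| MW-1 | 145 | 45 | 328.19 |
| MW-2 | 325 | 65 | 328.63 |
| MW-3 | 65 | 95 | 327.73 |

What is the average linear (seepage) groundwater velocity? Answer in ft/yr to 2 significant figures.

With h = a·x + b·y + c and MW-1 as origin, the differences give:
  180·a + 20·b = +0.44
  (-80)·a + 50·b = -0.46
Eliminate b (×50 and ×20, subtract): 10600·a = 31.200 → a = ∂h/∂x = +0.002943
Back-substitute: b = ∂h/∂y = -0.004491.
|∇h| = √(0.002943² + -0.004491²) = 0.005369
Seepage velocity v = K·i/n = 0.41 × 0.005369 / 0.33 = 0.006671 ft/day = 2.437 ft/yr.

2.4 ft/yr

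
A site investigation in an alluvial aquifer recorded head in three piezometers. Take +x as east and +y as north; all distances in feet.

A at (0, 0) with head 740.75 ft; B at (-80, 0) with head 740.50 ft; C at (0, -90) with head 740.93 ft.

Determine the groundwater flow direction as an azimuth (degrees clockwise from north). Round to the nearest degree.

303°

∂h/∂x = (740.50 − 740.75) / (-80 − 0) = +0.003125
∂h/∂y = (740.93 − 740.75) / (-90 − 0) = -0.002000
Flow direction (−∇h) has components (-0.003125 E, +0.002000 N).
Azimuth = atan2(E, N) = atan2(-0.003125, +0.002000) = 302.6° ≈ 303°.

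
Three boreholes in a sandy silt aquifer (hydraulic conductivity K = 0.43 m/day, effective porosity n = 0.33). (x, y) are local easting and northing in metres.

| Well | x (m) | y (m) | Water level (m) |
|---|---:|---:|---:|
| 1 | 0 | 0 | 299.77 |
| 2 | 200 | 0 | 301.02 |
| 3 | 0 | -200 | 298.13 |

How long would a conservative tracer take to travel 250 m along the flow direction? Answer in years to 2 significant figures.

51 years

∂h/∂x = (301.02 − 299.77) / (200 − 0) = +0.006250
∂h/∂y = (298.13 − 299.77) / (-200 − 0) = +0.008200
|∇h| = √(0.006250² + 0.008200²) = 0.01031
Seepage velocity v = K·i/n = 0.43 × 0.01031 / 0.33 = 0.01343 m/day.
t = 250 / 0.01343 = 1.862e+04 days = 51 years.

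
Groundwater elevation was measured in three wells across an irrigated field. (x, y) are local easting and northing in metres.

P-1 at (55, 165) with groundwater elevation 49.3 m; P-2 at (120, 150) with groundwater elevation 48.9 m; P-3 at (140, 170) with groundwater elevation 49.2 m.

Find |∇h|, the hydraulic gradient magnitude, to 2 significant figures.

Differences from P-1: to P-2 (Δx, Δy, Δh) = (65, -15, -0.4); to P-3 = (85, 5, -0.1).
Solve a·Δx + b·Δy = Δh: det = 65·5 − 85·(-15) = 1600.
∂h/∂x = [(-0.4)·5 − (-0.1)·(-15)] / 1600 = -0.002187
∂h/∂y = [65·(-0.1) − 85·(-0.4)] / 1600 = +0.01719
|∇h| = √(-0.002187² + 0.01719²) = 0.01733

0.017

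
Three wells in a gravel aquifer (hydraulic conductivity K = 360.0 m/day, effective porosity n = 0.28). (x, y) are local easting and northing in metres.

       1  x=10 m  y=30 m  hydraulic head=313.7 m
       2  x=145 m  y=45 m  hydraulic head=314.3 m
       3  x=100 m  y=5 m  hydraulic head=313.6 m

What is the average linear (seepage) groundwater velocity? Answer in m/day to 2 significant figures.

Taking 1 as reference: 2−1 = (135, 15, +0.6); 3−1 = (90, -25, -0.1).
Solve a·Δx + b·Δy = Δh: det = 135·(-25) − 90·15 = -4725.
∂h/∂x = [(+0.6)·(-25) − (-0.1)·15] / -4725 = +0.002857
∂h/∂y = [135·(-0.1) − 90·(+0.6)] / -4725 = +0.01429
|∇h| = √(0.002857² + 0.01429²) = 0.01457
Seepage velocity v = K·i/n = 360.0 × 0.01457 / 0.28 = 18.73 m/day.

19 m/day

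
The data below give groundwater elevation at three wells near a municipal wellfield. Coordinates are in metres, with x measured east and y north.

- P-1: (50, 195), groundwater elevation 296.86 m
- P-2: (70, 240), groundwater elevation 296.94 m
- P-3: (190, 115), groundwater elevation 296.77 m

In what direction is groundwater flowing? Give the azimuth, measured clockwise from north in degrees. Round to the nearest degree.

With h = a·x + b·y + c and P-1 as origin, the differences give:
  20·a + 45·b = +0.08
  140·a + (-80)·b = -0.09
Eliminate b (×(-80) and ×45, subtract): -7900·a = -2.350 → a = ∂h/∂x = +0.0002975
Back-substitute: b = ∂h/∂y = +0.001646.
Flow direction (−∇h) has components (-0.0002975 E, -0.001646 N).
Azimuth = atan2(E, N) = atan2(-0.0002975, -0.001646) = 190.2° ≈ 190°.

190°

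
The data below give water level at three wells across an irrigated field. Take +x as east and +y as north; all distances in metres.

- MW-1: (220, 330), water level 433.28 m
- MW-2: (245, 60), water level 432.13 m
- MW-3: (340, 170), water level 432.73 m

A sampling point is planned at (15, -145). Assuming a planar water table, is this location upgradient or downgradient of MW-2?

downgradient

Taking MW-1 as reference: MW-2−MW-1 = (25, -270, -1.15); MW-3−MW-1 = (120, -160, -0.55).
Determinant of the coordinate differences = 25·(-160) − 120·(-270) = 28400.
∂h/∂x = [(-1.15)·(-160) − (-0.55)·(-270)] / 28400 = +0.001250
∂h/∂y = [25·(-0.55) − 120·(-1.15)] / 28400 = +0.004375
Head at (15, -145) = 433.28 + (+0.001250)·(-205) + (+0.004375)·(-475) = 430.95 m.
That is lower than the 432.13 m at MW-2, so the point is downgradient.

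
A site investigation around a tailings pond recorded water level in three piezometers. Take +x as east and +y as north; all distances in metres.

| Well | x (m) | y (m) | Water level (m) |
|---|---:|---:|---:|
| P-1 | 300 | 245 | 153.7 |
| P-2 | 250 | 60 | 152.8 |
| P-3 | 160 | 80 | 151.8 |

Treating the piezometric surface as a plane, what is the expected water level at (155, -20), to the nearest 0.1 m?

151.6 m

Taking P-1 as reference: P-2−P-1 = (-50, -185, -0.9); P-3−P-1 = (-140, -165, -1.9).
Solve a·Δx + b·Δy = Δh: det = (-50)·(-165) − (-140)·(-185) = -17650.
∂h/∂x = [(-0.9)·(-165) − (-1.9)·(-185)] / -17650 = +0.01150
∂h/∂y = [(-50)·(-1.9) − (-140)·(-0.9)] / -17650 = +0.001756
h(155, -20) = 153.7 + (+0.01150)·(-145) + (+0.001756)·(-265) = 153.7 -1.668 -0.465 = 151.567 m.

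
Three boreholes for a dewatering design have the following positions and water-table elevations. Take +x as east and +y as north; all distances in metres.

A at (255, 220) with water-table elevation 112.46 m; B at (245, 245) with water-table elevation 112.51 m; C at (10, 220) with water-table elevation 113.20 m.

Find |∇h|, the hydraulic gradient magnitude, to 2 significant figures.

Three-point gradient (reference A): Δ to B = (-10, 25, +0.05), Δ to C = (-245, 0, +0.74).
∂h/∂x = -0.003020, ∂h/∂y = +0.0007918 (det = 6125).
|∇h| = √(-0.003020² + 0.0007918²) = 0.003122

0.0031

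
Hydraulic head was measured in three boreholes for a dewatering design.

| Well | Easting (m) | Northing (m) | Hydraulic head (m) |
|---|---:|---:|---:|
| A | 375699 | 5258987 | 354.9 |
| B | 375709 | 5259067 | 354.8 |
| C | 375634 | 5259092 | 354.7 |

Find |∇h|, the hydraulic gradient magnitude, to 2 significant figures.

0.0016

Three-point gradient (reference A): Δ to B = (10, 80, -0.1), Δ to C = (-65, 105, -0.2).
∂h/∂x = +0.0008800, ∂h/∂y = -0.001360 (det = 6250).
|∇h| = √(0.0008800² + -0.001360²) = 0.00162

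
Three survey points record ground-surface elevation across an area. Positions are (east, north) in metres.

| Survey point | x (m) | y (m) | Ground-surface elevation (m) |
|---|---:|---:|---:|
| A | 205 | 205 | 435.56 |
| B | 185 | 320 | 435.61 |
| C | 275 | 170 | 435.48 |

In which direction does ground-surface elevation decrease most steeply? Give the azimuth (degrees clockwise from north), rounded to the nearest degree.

104°

With z = a·x + b·y + c and A as origin, the differences give:
  (-20)·a + 115·b = +0.05
  70·a + (-35)·b = -0.08
Eliminate b (×(-35) and ×115, subtract): -7350·a = 7.450 → a = ∂z/∂x = -0.001014
Back-substitute: b = ∂z/∂y = +0.0002585.
Steepest decrease is along −∇f: components (+0.001014 E, -0.0002585 N).
Azimuth = atan2(+0.001014, -0.0002585) = 104.3° ≈ 104°.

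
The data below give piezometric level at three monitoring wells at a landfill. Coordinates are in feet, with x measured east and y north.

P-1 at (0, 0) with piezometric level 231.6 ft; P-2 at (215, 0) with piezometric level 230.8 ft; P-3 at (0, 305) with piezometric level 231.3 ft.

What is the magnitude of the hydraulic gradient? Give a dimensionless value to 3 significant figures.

0.00385

∂h/∂x = (230.8 − 231.6) / (215 − 0) = -0.003721
∂h/∂y = (231.3 − 231.6) / (305 − 0) = -0.0009836
|∇h| = √(-0.003721² + -0.0009836²) = 0.003849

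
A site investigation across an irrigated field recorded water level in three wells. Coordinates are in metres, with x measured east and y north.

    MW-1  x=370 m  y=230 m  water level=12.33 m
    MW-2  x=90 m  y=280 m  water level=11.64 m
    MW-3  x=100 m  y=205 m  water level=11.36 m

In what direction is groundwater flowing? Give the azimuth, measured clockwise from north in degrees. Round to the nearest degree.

With h = a·x + b·y + c and MW-1 as origin, the differences give:
  (-280)·a + 50·b = -0.69
  (-270)·a + (-25)·b = -0.97
Eliminate b (×(-25) and ×50, subtract): 20500·a = 65.750 → a = ∂h/∂x = +0.003207
Back-substitute: b = ∂h/∂y = +0.004161.
Flow direction (−∇h) has components (-0.003207 E, -0.004161 N).
Azimuth = atan2(E, N) = atan2(-0.003207, -0.004161) = 217.6° ≈ 218°.

218°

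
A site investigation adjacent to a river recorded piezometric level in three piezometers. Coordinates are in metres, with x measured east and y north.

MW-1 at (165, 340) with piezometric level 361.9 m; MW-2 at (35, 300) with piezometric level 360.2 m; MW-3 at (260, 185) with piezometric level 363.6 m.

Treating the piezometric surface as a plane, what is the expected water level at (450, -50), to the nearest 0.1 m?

366.8 m

With h = a·x + b·y + c and MW-1 as origin, the differences give:
  (-130)·a + (-40)·b = -1.7
  95·a + (-155)·b = +1.7
Eliminate b (×(-155) and ×(-40), subtract): 23950·a = 331.50 → a = ∂h/∂x = +0.01384
Back-substitute: b = ∂h/∂y = -0.002484.
h(450, -50) = 361.9 + (+0.01384)·(285) + (-0.002484)·(-390) = 361.9 +3.945 +0.969 = 366.814 m.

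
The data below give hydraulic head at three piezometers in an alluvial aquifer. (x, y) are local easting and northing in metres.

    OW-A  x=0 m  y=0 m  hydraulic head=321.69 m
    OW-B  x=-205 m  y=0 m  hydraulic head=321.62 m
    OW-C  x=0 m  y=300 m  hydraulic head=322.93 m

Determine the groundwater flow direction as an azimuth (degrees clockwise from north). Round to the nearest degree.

∂h/∂x = (321.62 − 321.69) / (-205 − 0) = +0.0003415
∂h/∂y = (322.93 − 321.69) / (300 − 0) = +0.004133
Flow direction (−∇h) has components (-0.0003415 E, -0.004133 N).
Azimuth = atan2(E, N) = atan2(-0.0003415, -0.004133) = 184.7° ≈ 185°.

185°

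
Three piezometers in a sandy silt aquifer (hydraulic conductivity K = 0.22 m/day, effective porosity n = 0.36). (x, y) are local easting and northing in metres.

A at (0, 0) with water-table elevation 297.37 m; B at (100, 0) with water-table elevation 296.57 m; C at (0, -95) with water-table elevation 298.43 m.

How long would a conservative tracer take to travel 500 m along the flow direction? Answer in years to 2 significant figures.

160 years

∂h/∂x = (296.57 − 297.37) / (100 − 0) = -0.008000
∂h/∂y = (298.43 − 297.37) / (-95 − 0) = -0.01116
|∇h| = √(-0.008000² + -0.01116²) = 0.01373
Seepage velocity v = K·i/n = 0.22 × 0.01373 / 0.36 = 0.008391 m/day.
t = 500 / 0.008391 = 5.959e+04 days = 163 years.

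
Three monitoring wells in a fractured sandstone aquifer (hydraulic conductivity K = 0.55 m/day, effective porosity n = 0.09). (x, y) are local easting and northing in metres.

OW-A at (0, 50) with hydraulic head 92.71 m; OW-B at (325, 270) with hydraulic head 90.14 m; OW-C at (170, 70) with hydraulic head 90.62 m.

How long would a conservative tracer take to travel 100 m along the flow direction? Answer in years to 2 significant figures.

2.9 years

Differences from OW-A: to OW-B (Δx, Δy, Δh) = (325, 220, -2.57); to OW-C = (170, 20, -2.09).
Determinant of the coordinate differences = 325·20 − 170·220 = -30900.
∂h/∂x = [(-2.57)·20 − (-2.09)·220] / -30900 = -0.01322
∂h/∂y = [325·(-2.09) − 170·(-2.57)] / -30900 = +0.007843
|∇h| = √(-0.01322² + 0.007843²) = 0.01537
Seepage velocity v = K·i/n = 0.55 × 0.01537 / 0.09 = 0.09393 m/day.
t = 100 / 0.09393 = 1065 days = 2.92 years.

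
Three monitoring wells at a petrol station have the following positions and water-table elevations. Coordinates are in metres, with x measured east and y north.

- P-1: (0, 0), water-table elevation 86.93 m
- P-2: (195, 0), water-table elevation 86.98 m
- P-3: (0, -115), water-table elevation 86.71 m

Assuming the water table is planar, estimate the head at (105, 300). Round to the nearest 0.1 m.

87.5 m

∂h/∂x = (86.98 − 86.93) / (195 − 0) = +0.0002564
∂h/∂y = (86.71 − 86.93) / (-115 − 0) = +0.001913
h(105, 300) = 86.93 + (+0.0002564)·(105) + (+0.001913)·(300) = 86.93 +0.027 +0.574 = 87.531 m.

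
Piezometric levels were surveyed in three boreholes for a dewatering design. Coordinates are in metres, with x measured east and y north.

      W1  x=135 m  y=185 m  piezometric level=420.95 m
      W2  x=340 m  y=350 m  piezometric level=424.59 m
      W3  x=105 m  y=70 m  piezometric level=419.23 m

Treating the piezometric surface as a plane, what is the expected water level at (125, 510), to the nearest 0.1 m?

With h = a·x + b·y + c and W1 as origin, the differences give:
  205·a + 165·b = +3.64
  (-30)·a + (-115)·b = -1.72
Eliminate b (×(-115) and ×165, subtract): -18625·a = -134.800 → a = ∂h/∂x = +0.007238
Back-substitute: b = ∂h/∂y = +0.01307.
h(125, 510) = 420.95 + (+0.007238)·(-10) + (+0.01307)·(325) = 420.95 -0.072 +4.247 = 425.125 m.

425.1 m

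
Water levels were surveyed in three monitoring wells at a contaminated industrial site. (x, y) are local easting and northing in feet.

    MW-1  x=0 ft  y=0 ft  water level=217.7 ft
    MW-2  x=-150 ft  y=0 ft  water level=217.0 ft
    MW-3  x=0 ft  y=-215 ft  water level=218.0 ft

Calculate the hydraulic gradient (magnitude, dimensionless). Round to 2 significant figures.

0.0049

∂h/∂x = (217.0 − 217.7) / (-150 − 0) = +0.004667
∂h/∂y = (218.0 − 217.7) / (-215 − 0) = -0.001395
|∇h| = √(0.004667² + -0.001395²) = 0.004871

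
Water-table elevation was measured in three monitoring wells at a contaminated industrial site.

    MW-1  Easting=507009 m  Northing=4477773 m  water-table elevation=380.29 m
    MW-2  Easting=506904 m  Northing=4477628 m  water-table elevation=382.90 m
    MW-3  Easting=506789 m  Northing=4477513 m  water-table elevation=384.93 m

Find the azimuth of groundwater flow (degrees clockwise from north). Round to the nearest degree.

356°

Taking MW-1 as reference: MW-2−MW-1 = (-105, -145, +2.61); MW-3−MW-1 = (-220, -260, +4.64).
Determinant of the coordinate differences = (-105)·(-260) − (-220)·(-145) = -4600.
∂h/∂x = [(+2.61)·(-260) − (+4.64)·(-145)] / -4600 = +0.001261
∂h/∂y = [(-105)·(+4.64) − (-220)·(+2.61)] / -4600 = -0.01891
Flow direction (−∇h) has components (-0.001261 E, +0.01891 N).
Azimuth = atan2(E, N) = atan2(-0.001261, +0.01891) = 356.2° ≈ 356°.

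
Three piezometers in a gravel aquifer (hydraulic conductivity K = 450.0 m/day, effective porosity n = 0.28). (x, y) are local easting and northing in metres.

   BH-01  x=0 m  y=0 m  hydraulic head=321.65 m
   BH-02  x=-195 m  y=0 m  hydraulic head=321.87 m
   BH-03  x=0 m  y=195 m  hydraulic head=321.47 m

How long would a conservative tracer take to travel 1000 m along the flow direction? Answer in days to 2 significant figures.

∂h/∂x = (321.87 − 321.65) / (-195 − 0) = -0.001128
∂h/∂y = (321.47 − 321.65) / (195 − 0) = -0.0009231
|∇h| = √(-0.001128² + -0.0009231²) = 0.001458
Seepage velocity v = K·i/n = 450.0 × 0.001458 / 0.28 = 2.343 m/day.
t = 1000 / 2.343 = 426.8 days.

430 days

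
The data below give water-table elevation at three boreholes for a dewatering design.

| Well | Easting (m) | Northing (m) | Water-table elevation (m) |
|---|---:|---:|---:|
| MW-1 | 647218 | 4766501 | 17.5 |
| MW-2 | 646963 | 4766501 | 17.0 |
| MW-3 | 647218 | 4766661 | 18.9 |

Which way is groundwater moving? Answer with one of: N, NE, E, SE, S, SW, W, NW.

∂h/∂x = (17.0 − 17.5) / (646963 − 647218) = +0.001961
∂h/∂y = (18.9 − 17.5) / (4766661 − 4766501) = +0.008750
Flow = −∇h = (-0.001961 east, -0.008750 north), which points south.

S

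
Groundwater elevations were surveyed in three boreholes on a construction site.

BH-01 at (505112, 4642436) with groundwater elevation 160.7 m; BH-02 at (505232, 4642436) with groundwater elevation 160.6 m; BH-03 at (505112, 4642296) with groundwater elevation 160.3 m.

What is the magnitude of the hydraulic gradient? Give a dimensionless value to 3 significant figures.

∂h/∂x = (160.6 − 160.7) / (505232 − 505112) = -0.0008333
∂h/∂y = (160.3 − 160.7) / (4642296 − 4642436) = +0.002857
|∇h| = √(-0.0008333² + 0.002857²) = 0.002976

0.00298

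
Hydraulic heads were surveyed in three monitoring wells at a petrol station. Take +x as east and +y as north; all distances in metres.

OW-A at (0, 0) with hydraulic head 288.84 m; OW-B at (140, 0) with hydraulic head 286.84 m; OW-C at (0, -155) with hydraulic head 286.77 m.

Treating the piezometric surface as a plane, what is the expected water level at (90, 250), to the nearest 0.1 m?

290.9 m

∂h/∂x = (286.84 − 288.84) / (140 − 0) = -0.01429
∂h/∂y = (286.77 − 288.84) / (-155 − 0) = +0.01335
h(90, 250) = 288.84 + (-0.01429)·(90) + (+0.01335)·(250) = 288.84 -1.286 +3.339 = 290.893 m.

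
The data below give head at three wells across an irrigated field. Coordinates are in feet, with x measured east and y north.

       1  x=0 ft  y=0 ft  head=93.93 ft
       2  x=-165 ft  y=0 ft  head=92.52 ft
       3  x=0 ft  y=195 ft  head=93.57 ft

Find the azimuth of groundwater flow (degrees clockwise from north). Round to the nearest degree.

∂h/∂x = (92.52 − 93.93) / (-165 − 0) = +0.008545
∂h/∂y = (93.57 − 93.93) / (195 − 0) = -0.001846
Flow direction (−∇h) has components (-0.008545 E, +0.001846 N).
Azimuth = atan2(E, N) = atan2(-0.008545, +0.001846) = 282.2° ≈ 282°.

282°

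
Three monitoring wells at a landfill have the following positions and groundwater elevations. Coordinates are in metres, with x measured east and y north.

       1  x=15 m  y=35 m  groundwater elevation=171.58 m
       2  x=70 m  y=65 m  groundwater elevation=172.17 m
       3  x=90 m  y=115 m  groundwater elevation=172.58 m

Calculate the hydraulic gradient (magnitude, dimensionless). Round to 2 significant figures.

Differences from 1: to 2 (Δx, Δy, Δh) = (55, 30, +0.59); to 3 = (75, 80, +1.00).
Determinant of the coordinate differences = 55·80 − 75·30 = 2150.
∂h/∂x = [(+0.59)·80 − (+1.00)·30] / 2150 = +0.008000
∂h/∂y = [55·(+1.00) − 75·(+0.59)] / 2150 = +0.005000
|∇h| = √(0.008000² + 0.005000²) = 0.009434

0.0094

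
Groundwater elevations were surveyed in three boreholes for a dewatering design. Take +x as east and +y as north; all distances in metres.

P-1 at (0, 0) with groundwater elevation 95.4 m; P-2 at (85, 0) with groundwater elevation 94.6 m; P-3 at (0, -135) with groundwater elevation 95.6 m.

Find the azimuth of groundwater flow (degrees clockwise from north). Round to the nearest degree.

∂h/∂x = (94.6 − 95.4) / (85 − 0) = -0.009412
∂h/∂y = (95.6 − 95.4) / (-135 − 0) = -0.001481
Flow direction (−∇h) has components (+0.009412 E, +0.001481 N).
Azimuth = atan2(E, N) = atan2(+0.009412, +0.001481) = 81.1° ≈ 081°.

081°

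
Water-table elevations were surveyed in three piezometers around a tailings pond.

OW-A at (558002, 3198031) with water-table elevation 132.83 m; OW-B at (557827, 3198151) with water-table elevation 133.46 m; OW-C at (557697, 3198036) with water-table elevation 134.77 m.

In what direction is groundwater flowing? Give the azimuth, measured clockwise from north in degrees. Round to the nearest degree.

057°

With h = a·x + b·y + c and OW-A as origin, the differences give:
  (-175)·a + 120·b = +0.63
  (-305)·a + 5·b = +1.94
Eliminate b (×5 and ×120, subtract): 35725·a = -229.650 → a = ∂h/∂x = -0.006428
Back-substitute: b = ∂h/∂y = -0.004125.
Flow direction (−∇h) has components (+0.006428 E, +0.004125 N).
Azimuth = atan2(E, N) = atan2(+0.006428, +0.004125) = 57.3° ≈ 057°.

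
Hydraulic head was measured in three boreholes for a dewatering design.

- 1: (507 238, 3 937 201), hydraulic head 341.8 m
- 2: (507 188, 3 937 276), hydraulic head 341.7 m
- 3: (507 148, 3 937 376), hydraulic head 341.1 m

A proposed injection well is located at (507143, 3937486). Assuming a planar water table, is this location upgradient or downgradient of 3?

downgradient

Taking 1 as reference: 2−1 = (-50, 75, -0.1); 3−1 = (-90, 175, -0.7).
Determinant of the coordinate differences = (-50)·175 − (-90)·75 = -2000.
∂h/∂x = [(-0.1)·175 − (-0.7)·75] / -2000 = -0.01750
∂h/∂y = [(-50)·(-0.7) − (-90)·(-0.1)] / -2000 = -0.01300
Head at (507143, 3937486) = 341.8 + (-0.01750)·(-95) + (-0.01300)·(285) = 339.76 m.
That is lower than the 341.1 m at 3, so the point is downgradient.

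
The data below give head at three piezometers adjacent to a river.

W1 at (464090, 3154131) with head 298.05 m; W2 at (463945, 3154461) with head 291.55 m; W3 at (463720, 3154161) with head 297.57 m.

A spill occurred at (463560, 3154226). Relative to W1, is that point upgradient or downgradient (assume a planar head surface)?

Three-point gradient (reference W1): Δ to W2 = (-145, 330, -6.50), Δ to W3 = (-370, 30, -0.48).
∂h/∂x = -0.0003108, ∂h/∂y = -0.01983 (det = 117750).
Head at (463560, 3154226) = 298.05 + (-0.0003108)·(-530) + (-0.01983)·(95) = 296.33 m.
That is lower than the 298.05 m at W1, so the point is downgradient.

downgradient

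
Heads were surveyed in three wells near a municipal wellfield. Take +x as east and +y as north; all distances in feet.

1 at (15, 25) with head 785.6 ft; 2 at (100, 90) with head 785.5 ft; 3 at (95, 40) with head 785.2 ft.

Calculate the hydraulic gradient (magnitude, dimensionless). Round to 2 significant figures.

0.0091

Three-point gradient (reference 1): Δ to 2 = (85, 65, -0.1), Δ to 3 = (80, 15, -0.4).
∂h/∂x = -0.006242, ∂h/∂y = +0.006624 (det = -3925).
|∇h| = √(-0.006242² + 0.006624²) = 0.009102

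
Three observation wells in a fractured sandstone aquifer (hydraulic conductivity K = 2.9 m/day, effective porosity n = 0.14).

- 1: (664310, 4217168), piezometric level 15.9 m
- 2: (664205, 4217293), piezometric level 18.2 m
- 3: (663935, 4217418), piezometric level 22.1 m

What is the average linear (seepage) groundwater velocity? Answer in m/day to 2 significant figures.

0.29 m/day

Taking 1 as reference: 2−1 = (-105, 125, +2.3); 3−1 = (-375, 250, +6.2).
Determinant of the coordinate differences = (-105)·250 − (-375)·125 = 20625.
∂h/∂x = [(+2.3)·250 − (+6.2)·125] / 20625 = -0.009697
∂h/∂y = [(-105)·(+6.2) − (-375)·(+2.3)] / 20625 = +0.01025
|∇h| = √(-0.009697² + 0.01025²) = 0.01411
Seepage velocity v = K·i/n = 2.9 × 0.01411 / 0.14 = 0.2923 m/day.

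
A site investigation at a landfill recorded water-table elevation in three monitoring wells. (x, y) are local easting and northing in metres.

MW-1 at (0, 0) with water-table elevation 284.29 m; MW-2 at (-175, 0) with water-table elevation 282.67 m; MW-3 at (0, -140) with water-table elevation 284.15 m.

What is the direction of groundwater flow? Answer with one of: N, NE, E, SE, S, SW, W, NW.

∂h/∂x = (282.67 − 284.29) / (-175 − 0) = +0.009257
∂h/∂y = (284.15 − 284.29) / (-140 − 0) = +0.001000
Flow = −∇h = (-0.009257 east, -0.001000 north), which points west.

W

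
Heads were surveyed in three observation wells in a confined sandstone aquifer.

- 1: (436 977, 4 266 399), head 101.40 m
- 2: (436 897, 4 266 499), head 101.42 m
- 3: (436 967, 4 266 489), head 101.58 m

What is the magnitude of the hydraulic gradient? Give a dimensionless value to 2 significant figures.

Differences from 1: to 2 (Δx, Δy, Δh) = (-80, 100, +0.02); to 3 = (-10, 90, +0.18).
Determinant of the coordinate differences = (-80)·90 − (-10)·100 = -6200.
∂h/∂x = [(+0.02)·90 − (+0.18)·100] / -6200 = +0.002613
∂h/∂y = [(-80)·(+0.18) − (-10)·(+0.02)] / -6200 = +0.002290
|∇h| = √(0.002613² + 0.002290²) = 0.003474

0.0035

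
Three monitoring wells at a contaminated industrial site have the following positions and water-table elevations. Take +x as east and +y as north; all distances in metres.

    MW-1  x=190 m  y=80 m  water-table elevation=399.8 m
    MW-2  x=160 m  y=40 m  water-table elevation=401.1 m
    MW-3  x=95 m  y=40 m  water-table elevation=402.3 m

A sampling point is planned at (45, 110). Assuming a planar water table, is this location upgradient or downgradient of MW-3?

Differences from MW-1: to MW-2 (Δx, Δy, Δh) = (-30, -40, +1.3); to MW-3 = (-95, -40, +2.5).
Solve a·Δx + b·Δy = Δh: det = (-30)·(-40) − (-95)·(-40) = -2600.
∂h/∂x = [(+1.3)·(-40) − (+2.5)·(-40)] / -2600 = -0.01846
∂h/∂y = [(-30)·(+2.5) − (-95)·(+1.3)] / -2600 = -0.01865
Head at (45, 110) = 399.8 + (-0.01846)·(-145) + (-0.01865)·(30) = 401.92 m.
That is lower than the 402.3 m at MW-3, so the point is downgradient.

downgradient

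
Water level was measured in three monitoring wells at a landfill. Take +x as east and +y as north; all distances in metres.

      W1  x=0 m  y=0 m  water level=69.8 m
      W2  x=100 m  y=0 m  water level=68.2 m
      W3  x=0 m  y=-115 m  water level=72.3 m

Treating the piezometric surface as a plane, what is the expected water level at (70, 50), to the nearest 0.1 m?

67.6 m

∂h/∂x = (68.2 − 69.8) / (100 − 0) = -0.01600
∂h/∂y = (72.3 − 69.8) / (-115 − 0) = -0.02174
h(70, 50) = 69.8 + (-0.01600)·(70) + (-0.02174)·(50) = 69.8 -1.120 -1.087 = 67.593 m.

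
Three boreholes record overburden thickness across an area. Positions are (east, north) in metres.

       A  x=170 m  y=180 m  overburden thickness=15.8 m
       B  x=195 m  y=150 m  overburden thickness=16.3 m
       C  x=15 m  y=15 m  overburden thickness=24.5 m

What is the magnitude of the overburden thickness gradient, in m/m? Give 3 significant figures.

0.0393 m/m

With d = a·x + b·y + c and A as origin, the differences give:
  25·a + (-30)·b = +0.5
  (-155)·a + (-165)·b = +8.7
Eliminate b (×(-165) and ×(-30), subtract): -8775·a = 178.50 → a = ∂d/∂x = -0.02034
Back-substitute: b = ∂d/∂y = -0.03362.
|∇f| = √(-0.02034² + -0.03362²) = 0.03929 m/m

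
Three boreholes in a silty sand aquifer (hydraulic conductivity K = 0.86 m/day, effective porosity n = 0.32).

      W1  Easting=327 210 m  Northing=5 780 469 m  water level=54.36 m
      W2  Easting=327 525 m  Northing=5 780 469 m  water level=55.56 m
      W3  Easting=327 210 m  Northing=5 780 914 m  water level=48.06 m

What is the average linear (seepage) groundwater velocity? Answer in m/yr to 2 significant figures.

∂h/∂x = (55.56 − 54.36) / (327525 − 327210) = +0.003810
∂h/∂y = (48.06 − 54.36) / (5780914 − 5780469) = -0.01416
|∇h| = √(0.003810² + -0.01416²) = 0.01466
Seepage velocity v = K·i/n = 0.86 × 0.01466 / 0.32 = 0.0394 m/day = 14.39 m/yr.

14 m/yr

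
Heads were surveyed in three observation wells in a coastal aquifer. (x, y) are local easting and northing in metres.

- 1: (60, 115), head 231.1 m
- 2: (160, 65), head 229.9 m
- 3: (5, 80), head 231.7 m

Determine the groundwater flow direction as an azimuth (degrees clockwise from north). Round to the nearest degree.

095°

Three-point gradient (reference 1): Δ to 2 = (100, -50, -1.2), Δ to 3 = (-55, -35, +0.6).
∂h/∂x = -0.01152, ∂h/∂y = +0.0009600 (det = -6250).
Flow direction (−∇h) has components (+0.01152 E, -0.0009600 N).
Azimuth = atan2(E, N) = atan2(+0.01152, -0.0009600) = 94.8° ≈ 095°.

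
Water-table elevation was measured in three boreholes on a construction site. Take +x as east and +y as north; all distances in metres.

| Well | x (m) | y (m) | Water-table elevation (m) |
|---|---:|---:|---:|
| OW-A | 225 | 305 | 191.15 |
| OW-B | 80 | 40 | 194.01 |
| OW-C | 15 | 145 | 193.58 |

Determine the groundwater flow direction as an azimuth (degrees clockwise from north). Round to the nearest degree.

037°

Differences from OW-A: to OW-B (Δx, Δy, Δh) = (-145, -265, +2.86); to OW-C = (-210, -160, +2.43).
Determinant of the coordinate differences = (-145)·(-160) − (-210)·(-265) = -32450.
∂h/∂x = [(+2.86)·(-160) − (+2.43)·(-265)] / -32450 = -0.005743
∂h/∂y = [(-145)·(+2.43) − (-210)·(+2.86)] / -32450 = -0.007650
Flow direction (−∇h) has components (+0.005743 E, +0.007650 N).
Azimuth = atan2(E, N) = atan2(+0.005743, +0.007650) = 36.9° ≈ 037°.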